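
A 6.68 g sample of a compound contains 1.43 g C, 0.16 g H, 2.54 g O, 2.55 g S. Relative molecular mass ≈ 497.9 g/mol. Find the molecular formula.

n(C) = 1.43/12.01 = 0.1191, n(H) = 0.16/1.008 = 0.1587, n(O) = 2.54/16.00 = 0.1588, n(S) = 2.55/32.07 = 0.07951
Smallest is S at 0.07951 mol; normalising gives C 1.497, H 1.996, O 1.997, S 1.000
Multiply by 2: C 2.99, H 3.99, O 3.99, S 2.00 → C3H4O4S2
Empirical-formula mass = 168.20 g/mol
n = 497.9 / 168.20 = 2.96 ≈ 3
Molecular formula = (C3H4O4S2)×3 = C9H12O12S6

C9H12O12S6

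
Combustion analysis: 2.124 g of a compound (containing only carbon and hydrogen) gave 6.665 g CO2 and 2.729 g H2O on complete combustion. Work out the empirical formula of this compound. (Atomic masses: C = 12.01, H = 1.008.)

CH2

mol C = 6.665 / 44.01 = 0.1514; mass C = 0.1514 × 12.01 = 1.819 g
mol H = 2 × (2.729 / 18.02) = 0.3029; mass H = 0.3029 × 1.008 = 0.3053 g
Smallest is C at 0.1514 mol; normalising gives C 1.000, H 2.000
Ratio ≈ 1:2, so the empirical formula is CH2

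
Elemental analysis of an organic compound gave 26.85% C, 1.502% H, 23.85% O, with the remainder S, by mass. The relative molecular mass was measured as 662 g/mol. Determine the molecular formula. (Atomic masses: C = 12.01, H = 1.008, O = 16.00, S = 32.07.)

C15H10O10S10

Assume 100 g: 26.85 g C, 1.502 g H, 23.85 g O, 47.798 g S.
Moles — C: 26.85 / 12.01 = 2.236 mol; H: 1.502 / 1.008 = 1.49 mol; O: 23.85 / 16.00 = 1.491 mol; S: 47.798 / 32.07 = 1.49 mol
Divide by the smallest (1.49 mol H): C 1.500, H 1.000, O 1.000, S 1.000
Multiply by 2: C 3.00, H 2.00, O 2.00, S 2.00 → C3H2O2S2
Empirical-formula mass = 134.19 g/mol
n = 662 / 134.19 = 4.93 ≈ 5
Molecular formula = (C3H2O2S2)×5 = C15H10O10S10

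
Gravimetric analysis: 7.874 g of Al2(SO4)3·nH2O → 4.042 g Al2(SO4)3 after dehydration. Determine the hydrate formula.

Mass of water lost = 7.874 − 4.042 = 3.832 g → 3.832 / 18.02 = 0.2127 mol H2O
Molar mass of Al2(SO4)3 = 342.17 g/mol → mol Al2(SO4)3 = 4.042 / 342.17 = 0.01181
n = 0.2127 / 0.01181 = 18.00 ≈ 18 → Al2(SO4)3·18H2O

Al2(SO4)3·18H2O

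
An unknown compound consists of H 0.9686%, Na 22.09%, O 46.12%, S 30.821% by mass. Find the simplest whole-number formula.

HNaO3S

Assume 100 g: 0.9686 g H, 22.09 g Na, 46.12 g O, 30.821 g S.
n(H) = 0.9686/1.008 = 0.9609, n(Na) = 22.09/22.99 = 0.9609, n(O) = 46.12/16.00 = 2.882, n(S) = 30.821/32.07 = 0.9611
Divide by the smallest (0.9609 mol Na): H 1.000, Na 1.000, O 3.000, S 1.000
→ HNaO3S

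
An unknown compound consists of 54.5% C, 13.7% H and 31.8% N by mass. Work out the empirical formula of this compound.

Assume 100 g: 54.5 g C, 13.7 g H, 31.8 g N.
Moles — C: 54.5 / 12.01 = 4.538 mol; H: 13.7 / 1.008 = 13.59 mol; N: 31.8 / 14.01 = 2.27 mol
Divide by the smallest (2.27 mol N): C 1.999, H 5.988, N 1.000
→ C2H6N

C2H6N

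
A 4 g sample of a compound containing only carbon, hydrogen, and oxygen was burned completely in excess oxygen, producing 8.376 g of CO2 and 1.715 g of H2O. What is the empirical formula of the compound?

C2H2O

mol C = 8.376 / 44.01 = 0.1903; mass C = 0.1903 × 12.01 = 2.286 g
mol H = 2 × (1.715 / 18.02) = 0.1903; mass H = 0.1903 × 1.008 = 0.1919 g
mass O = 4 − (2.478) = 1.522 g → mol O = 0.09515
Ratios (÷ 0.09515): C 2.000, H 2.000, O 1.000
→ C2H2O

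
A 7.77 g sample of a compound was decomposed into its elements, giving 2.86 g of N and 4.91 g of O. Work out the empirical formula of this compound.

n(N) = 2.86/14.01 = 0.2041, n(O) = 4.91/16.00 = 0.3069
Smallest is N at 0.2041 mol; normalising gives N 1.000, O 1.503
Multiply by 2: N 2.00, O 3.01 → N2O3

N2O3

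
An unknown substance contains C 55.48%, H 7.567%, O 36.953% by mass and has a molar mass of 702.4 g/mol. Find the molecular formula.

C32H52O16

Assume 100 g: 55.48 g C, 7.567 g H, 36.953 g O.
n(C) = 55.48/12.01 = 4.619, n(H) = 7.567/1.008 = 7.507, n(O) = 36.953/16.00 = 2.31
Smallest is O at 2.31 mol; normalising gives C 2.000, H 3.250, O 1.000
Multiply by 4: C 8.00, H 13.00, O 4.00 → C8H13O4
Empirical-formula mass = 173.18 g/mol
n = 702.4 / 173.18 = 4.06 ≈ 4
Molecular formula = (C8H13O4)×4 = C32H52O16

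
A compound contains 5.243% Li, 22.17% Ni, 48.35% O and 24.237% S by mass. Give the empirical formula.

Li2NiO8S2

Assume 100 g: 5.243 g Li, 22.17 g Ni, 48.35 g O, 24.237 g S.
Li: 5.243 g ÷ 6.94 g/mol = 0.7555 mol
Ni: 22.17 g ÷ 58.69 g/mol = 0.3777 mol
O: 48.35 g ÷ 16.00 g/mol = 3.022 mol
S: 24.237 g ÷ 32.07 g/mol = 0.7558 mol
Divide by the smallest (0.3777 mol Ni): Li 2.000, Ni 1.000, O 8.000, S 2.001
≈ 2:1:8:2 → Li2NiO8S2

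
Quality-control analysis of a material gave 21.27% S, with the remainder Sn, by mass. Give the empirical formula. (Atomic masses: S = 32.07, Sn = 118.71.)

SSn

Assume 100 g: 21.27 g S, 78.73 g Sn.
Moles — S: 21.27 / 32.07 = 0.6632 mol; Sn: 78.73 / 118.71 = 0.6632 mol
Divide by the smallest (0.6632 mol Sn): S 1.000, Sn 1.000
≈ 1:1 → SSn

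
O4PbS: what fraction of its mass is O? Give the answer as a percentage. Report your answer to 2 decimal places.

Molar mass = 4(16.00) + 1(207.2) + 1(32.07) = 303.270 g/mol
Mass of O per mole = 4 × 16.00 = 64.000 g
% O = 64.000 / 303.270 × 100 = 21.10%

21.10%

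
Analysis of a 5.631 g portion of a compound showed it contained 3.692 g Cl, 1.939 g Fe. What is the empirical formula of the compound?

Cl: 3.692 g ÷ 35.45 g/mol = 0.1041 mol
Fe: 1.939 g ÷ 55.85 g/mol = 0.03472 mol
Divide by the smallest (0.03472 mol Fe): Cl 3.000, Fe 1.000
≈ 3:1 → Cl3Fe

Cl3Fe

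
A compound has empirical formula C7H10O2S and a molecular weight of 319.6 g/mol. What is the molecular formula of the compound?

C14H20O4S2

Empirical-formula mass = 158.22 g/mol
n = 319.6 / 158.22 = 2.02 ≈ 2
Molecular formula = (C7H10O2S)2 = C14H20O4S2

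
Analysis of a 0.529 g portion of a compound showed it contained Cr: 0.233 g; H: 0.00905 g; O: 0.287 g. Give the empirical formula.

n(Cr) = 0.233/52.00 = 0.004481, n(H) = 0.00905/1.008 = 0.008978, n(O) = 0.287/16.00 = 0.01794
Divide by the smallest (0.004481 mol Cr): Cr 1.000, H 2.004, O 4.003
Ratio ≈ 1:2:4, so the empirical formula is CrH2O4

CrH2O4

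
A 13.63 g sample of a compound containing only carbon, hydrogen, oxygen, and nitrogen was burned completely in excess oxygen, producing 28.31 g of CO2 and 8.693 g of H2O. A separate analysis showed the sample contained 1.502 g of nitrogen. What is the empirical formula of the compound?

C6H9NO2

mol C = 28.31 / 44.01 = 0.6433; mass C = 0.6433 × 12.01 = 7.726 g
mol H = 2 × (8.693 / 18.02) = 0.9648; mass H = 0.9648 × 1.008 = 0.9725 g
mol N = 1.502 / 14.01 = 0.1072
mass O = 13.63 − (10.20) = 3.430 g → mol O = 0.2144
Smallest is N at 0.1072 mol; normalising gives C 6.000, H 8.999, N 1.000, O 2.000
Ratio ≈ 6:9:1:2, so the empirical formula is C6H9NO2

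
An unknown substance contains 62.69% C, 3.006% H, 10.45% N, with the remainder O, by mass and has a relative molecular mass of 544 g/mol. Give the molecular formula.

C28H16N4O8

Assume 100 g: 62.69 g C, 3.006 g H, 10.45 g N, 23.854 g O.
n(C) = 62.69/12.01 = 5.22, n(H) = 3.006/1.008 = 2.982, n(N) = 10.45/14.01 = 0.7459, n(O) = 23.854/16.00 = 1.491
Divide by the smallest (0.7459 mol N): C 6.998, H 3.998, N 1.000, O 1.999
→ C7H4NO2
Empirical-formula mass = 134.11 g/mol
n = 544 / 134.11 = 4.06 ≈ 4
Molecular formula = (C7H4NO2)×4 = C28H16N4O8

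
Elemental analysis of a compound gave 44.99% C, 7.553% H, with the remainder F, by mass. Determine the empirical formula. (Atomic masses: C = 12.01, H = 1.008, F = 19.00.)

Assume 100 g: 44.99 g C, 7.553 g H, 47.457 g F.
Moles — C: 44.99 / 12.01 = 3.746 mol; H: 7.553 / 1.008 = 7.493 mol; F: 47.457 / 19.00 = 2.498 mol
Smallest is F at 2.498 mol; normalising gives C 1.500, H 3.000, F 1.000
×2: C 3.00, H 6.00, F 2.00 → C3H6F2

C3H6F2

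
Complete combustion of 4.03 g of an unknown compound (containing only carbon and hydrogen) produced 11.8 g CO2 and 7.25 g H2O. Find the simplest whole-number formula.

mol C = 11.8 / 44.01 = 0.2681; mass C = 0.2681 × 12.01 = 3.220 g
mol H = 2 × (7.25 / 18.02) = 0.8047; mass H = 0.8047 × 1.008 = 0.8111 g
Divide by the smallest (0.2681 mol C): C 1.000, H 3.001
Ratio ≈ 1:3, so the empirical formula is CH3

CH3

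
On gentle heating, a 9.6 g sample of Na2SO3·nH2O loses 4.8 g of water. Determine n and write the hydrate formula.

Na2SO3·7H2O

Mass of anhydrous Na2SO3 = 9.6 − 4.8 = 4.8 g
mol H2O = 4.8 / 18.02 = 0.2664
Molar mass of Na2SO3 = 126.05 g/mol → mol Na2SO3 = 4.8 / 126.05 = 0.03808
n = 0.2664 / 0.03808 = 7.00 ≈ 7 → Na2SO3·7H2O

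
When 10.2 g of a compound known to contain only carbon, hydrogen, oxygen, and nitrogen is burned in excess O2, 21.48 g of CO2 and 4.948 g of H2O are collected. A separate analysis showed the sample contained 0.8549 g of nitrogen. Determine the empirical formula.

C8H9NO3

mol C = 21.48 / 44.01 = 0.4881; mass C = 0.4881 × 12.01 = 5.862 g
mol H = 2 × (4.948 / 18.02) = 0.5492; mass H = 0.5492 × 1.008 = 0.5536 g
mol N = 0.8549 / 14.01 = 0.06102
mass O = 10.2 − (7.270) = 2.930 g → mol O = 0.1831
Ratios (÷ 0.06102): C 7.998, H 9.000, N 1.000, O 3.001
→ C8H9NO3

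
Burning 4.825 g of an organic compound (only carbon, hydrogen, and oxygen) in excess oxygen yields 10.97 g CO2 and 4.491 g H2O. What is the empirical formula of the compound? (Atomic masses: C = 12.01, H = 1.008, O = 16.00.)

mol C = 10.97 / 44.01 = 0.2493; mass C = 0.2493 × 12.01 = 2.994 g
mol H = 2 × (4.491 / 18.02) = 0.4984; mass H = 0.4984 × 1.008 = 0.5024 g
mass O = 4.825 − (3.496) = 1.329 g → mol O = 0.08306
Divide by the smallest (0.08306 mol O): C 3.001, H 6.001, O 1.000
≈ 3:6:1 → C3H6O

C3H6O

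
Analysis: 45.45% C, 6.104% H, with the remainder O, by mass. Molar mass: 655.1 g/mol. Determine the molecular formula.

Assume 100 g: 45.45 g C, 6.104 g H, 48.446 g O.
Moles — C: 45.45 / 12.01 = 3.784 mol; H: 6.104 / 1.008 = 6.056 mol; O: 48.446 / 16.00 = 3.028 mol
Divide by the smallest (3.028 mol O): C 1.250, H 2.000, O 1.000
Multiply by 4: C 5.00, H 8.00, O 4.00 → C5H8O4
Empirical-formula mass = 132.11 g/mol
n = 655.1 / 132.11 = 4.96 ≈ 5
Molecular formula = (C5H8O4)×5 = C25H40O20

C25H40O20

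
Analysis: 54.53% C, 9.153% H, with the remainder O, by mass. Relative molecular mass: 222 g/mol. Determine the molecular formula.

Assume 100 g: 54.53 g C, 9.153 g H, 36.317 g O.
C: 54.53 g ÷ 12.01 g/mol = 4.54 mol
H: 9.153 g ÷ 1.008 g/mol = 9.08 mol
O: 36.317 g ÷ 16.00 g/mol = 2.27 mol
Smallest is O at 2.27 mol; normalising gives C 2.000, H 4.000, O 1.000
→ C2H4O
Empirical-formula mass = 44.05 g/mol
n = 222 / 44.05 = 5.04 ≈ 5
Molecular formula = (C2H4O)×5 = C10H20O5

C10H20O5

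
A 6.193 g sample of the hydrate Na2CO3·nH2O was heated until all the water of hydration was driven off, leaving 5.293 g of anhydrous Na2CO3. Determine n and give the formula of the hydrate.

Na2CO3·H2O

Mass of water lost = 6.193 − 5.293 = 0.9 g → 0.9 / 18.02 = 0.04994 mol H2O
Molar mass of Na2CO3 = 105.99 g/mol → mol Na2CO3 = 5.293 / 105.99 = 0.04994
n = 0.04994 / 0.04994 = 1.00 ≈ 1 → Na2CO3·H2O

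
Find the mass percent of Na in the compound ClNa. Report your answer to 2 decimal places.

39.34%

Molar mass = 1(35.45) + 1(22.99) = 58.440 g/mol
Mass of Na per mole = 1 × 22.99 = 22.990 g
% Na = 22.990 / 58.440 × 100 = 39.34%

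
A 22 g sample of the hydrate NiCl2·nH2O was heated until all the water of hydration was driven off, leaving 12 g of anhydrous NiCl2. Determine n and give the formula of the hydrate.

NiCl2·6H2O

Mass of water lost = 22 − 12 = 10 g → 10 / 18.02 = 0.5549 mol H2O
Molar mass of NiCl2 = 129.59 g/mol → mol NiCl2 = 12 / 129.59 = 0.0926
n = 0.5549 / 0.0926 = 5.99 ≈ 6 → NiCl2·6H2O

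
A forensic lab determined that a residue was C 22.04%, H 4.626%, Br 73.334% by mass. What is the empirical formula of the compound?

Assume 100 g: 22.04 g C, 4.626 g H, 73.334 g Br.
C: 22.04 g ÷ 12.01 g/mol = 1.835 mol
H: 4.626 g ÷ 1.008 g/mol = 4.589 mol
Br: 73.334 g ÷ 79.90 g/mol = 0.9178 mol
Ratios (÷ 0.9178): C 1.999, H 5.000, Br 1.000
Ratio ≈ 2:5:1, so the empirical formula is C2H5Br

C2H5Br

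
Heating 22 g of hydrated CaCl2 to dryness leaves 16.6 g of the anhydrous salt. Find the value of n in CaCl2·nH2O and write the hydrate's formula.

Mass of water lost = 22 − 16.6 = 5.4 g → 5.4 / 18.02 = 0.2997 mol H2O
Molar mass of CaCl2 = 110.98 g/mol → mol CaCl2 = 16.6 / 110.98 = 0.1496
n = 0.2997 / 0.1496 = 2.00 ≈ 2 → CaCl2·2H2O

CaCl2·2H2O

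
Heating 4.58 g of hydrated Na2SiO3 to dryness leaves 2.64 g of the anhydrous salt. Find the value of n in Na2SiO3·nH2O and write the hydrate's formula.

Mass of water lost = 4.58 − 2.64 = 1.94 g → 1.94 / 18.02 = 0.1077 mol H2O
Molar mass of Na2SiO3 = 122.07 g/mol → mol Na2SiO3 = 2.64 / 122.07 = 0.02163
n = 0.1077 / 0.02163 = 4.98 ≈ 5 → Na2SiO3·5H2O

Na2SiO3·5H2O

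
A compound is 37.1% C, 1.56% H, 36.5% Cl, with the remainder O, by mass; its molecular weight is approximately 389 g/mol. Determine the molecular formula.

C12H6Cl4O6

Assume 100 g: 37.1 g C, 1.56 g H, 36.5 g Cl, 24.84 g O.
C: 37.1 g ÷ 12.01 g/mol = 3.089 mol
H: 1.56 g ÷ 1.008 g/mol = 1.548 mol
Cl: 36.5 g ÷ 35.45 g/mol = 1.03 mol
O: 24.84 g ÷ 16.00 g/mol = 1.552 mol
Smallest is Cl at 1.03 mol; normalising gives C 3.000, H 1.503, Cl 1.000, O 1.508
Multiply by 2: C 6.00, H 3.01, Cl 2.00, O 3.02 → C6H3Cl2O3
Empirical-formula mass = 193.98 g/mol
n = 389 / 193.98 = 2.01 ≈ 2
Molecular formula = (C6H3Cl2O3)×2 = C12H6Cl4O6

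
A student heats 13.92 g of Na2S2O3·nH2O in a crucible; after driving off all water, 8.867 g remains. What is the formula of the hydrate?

Na2S2O3·5H2O

Mass of water lost = 13.92 − 8.867 = 5.053 g → 5.053 / 18.02 = 0.2804 mol H2O
Molar mass of Na2S2O3 = 158.12 g/mol → mol Na2S2O3 = 8.867 / 158.12 = 0.05608
n = 0.2804 / 0.05608 = 5.00 ≈ 5 → Na2S2O3·5H2O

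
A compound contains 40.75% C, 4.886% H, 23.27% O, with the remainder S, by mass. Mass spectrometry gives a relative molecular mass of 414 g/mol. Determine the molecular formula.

C14H20O6S4

Assume 100 g: 40.75 g C, 4.886 g H, 23.27 g O, 31.094 g S.
n(C) = 40.75/12.01 = 3.393, n(H) = 4.886/1.008 = 4.847, n(O) = 23.27/16.00 = 1.454, n(S) = 31.094/32.07 = 0.9696
Ratios (÷ 0.9696): C 3.500, H 4.999, O 1.500, S 1.000
×2: C 7.00, H 10.00, O 3.00, S 2.00 → C7H10O3S2
Empirical-formula mass = 206.29 g/mol
n = 414 / 206.29 = 2.01 ≈ 2
Molecular formula = (C7H10O3S2)×2 = C14H20O6S4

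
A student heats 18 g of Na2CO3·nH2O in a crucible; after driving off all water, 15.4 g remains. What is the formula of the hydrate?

Mass of water lost = 18 − 15.4 = 2.6 g → 2.6 / 18.02 = 0.1443 mol H2O
Molar mass of Na2CO3 = 105.99 g/mol → mol Na2CO3 = 15.4 / 105.99 = 0.1453
n = 0.1443 / 0.1453 = 0.99 ≈ 1 → Na2CO3·H2O

Na2CO3·H2O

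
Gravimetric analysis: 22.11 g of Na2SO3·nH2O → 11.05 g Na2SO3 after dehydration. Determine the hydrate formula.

Na2SO3·7H2O

Mass of water lost = 22.11 − 11.05 = 11.06 g → 11.06 / 18.02 = 0.6138 mol H2O
Molar mass of Na2SO3 = 126.05 g/mol → mol Na2SO3 = 11.05 / 126.05 = 0.08766
n = 0.6138 / 0.08766 = 7.00 ≈ 7 → Na2SO3·7H2O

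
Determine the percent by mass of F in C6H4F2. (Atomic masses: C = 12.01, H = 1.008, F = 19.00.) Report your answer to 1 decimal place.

Molar mass = 6(12.01) + 4(1.008) + 2(19.00) = 114.092 g/mol
Mass of F per mole = 2 × 19.00 = 38.000 g
% F = 38.000 / 114.092 × 100 = 33.3%

33.3%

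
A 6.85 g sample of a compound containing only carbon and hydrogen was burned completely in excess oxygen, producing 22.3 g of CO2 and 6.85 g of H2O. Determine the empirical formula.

mol C = 22.3 / 44.01 = 0.5067; mass C = 0.5067 × 12.01 = 6.086 g
mol H = 2 × (6.85 / 18.02) = 0.7603; mass H = 0.7603 × 1.008 = 0.7663 g
Smallest is C at 0.5067 mol; normalising gives C 1.000, H 1.500
Multiply by 2: C 2.00, H 3.00 → C2H3

C2H3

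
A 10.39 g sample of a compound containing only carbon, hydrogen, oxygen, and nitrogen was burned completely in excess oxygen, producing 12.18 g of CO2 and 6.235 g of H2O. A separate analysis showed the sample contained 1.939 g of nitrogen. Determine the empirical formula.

mol C = 12.18 / 44.01 = 0.2768; mass C = 0.2768 × 12.01 = 3.324 g
mol H = 2 × (6.235 / 18.02) = 0.6920; mass H = 0.6920 × 1.008 = 0.6975 g
mol N = 1.939 / 14.01 = 0.1384
mass O = 10.39 − (5.960) = 4.430 g → mol O = 0.2769
Smallest is N at 0.1384 mol; normalising gives C 2.000, H 5.000, N 1.000, O 2.000
≈ 2:5:1:2 → C2H5NO2

C2H5NO2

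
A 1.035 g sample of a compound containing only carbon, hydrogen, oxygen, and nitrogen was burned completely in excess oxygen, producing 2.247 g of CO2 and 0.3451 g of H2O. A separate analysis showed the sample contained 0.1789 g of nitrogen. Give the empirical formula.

mol C = 2.247 / 44.01 = 0.05106; mass C = 0.05106 × 12.01 = 0.6132 g
mol H = 2 × (0.3451 / 18.02) = 0.03830; mass H = 0.03830 × 1.008 = 0.03861 g
mol N = 0.1789 / 14.01 = 0.01277
mass O = 1.035 − (0.8307) = 0.2043 g → mol O = 0.01277
Smallest is O at 0.01277 mol; normalising gives C 3.999, H 3.000, N 1.000, O 1.000
→ C4H3NO

C4H3NO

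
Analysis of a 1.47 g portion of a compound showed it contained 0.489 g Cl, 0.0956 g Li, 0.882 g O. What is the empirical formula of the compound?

Moles — Cl: 0.489 / 35.45 = 0.01379 mol; Li: 0.0956 / 6.94 = 0.01378 mol; O: 0.882 / 16.00 = 0.05513 mol
Smallest is Li at 0.01378 mol; normalising gives Cl 1.001, Li 1.000, O 4.002
Ratio ≈ 1:1:4, so the empirical formula is ClLiO4

ClLiO4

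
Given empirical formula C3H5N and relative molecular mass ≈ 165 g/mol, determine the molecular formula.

C9H15N3

Empirical-formula mass = 55.08 g/mol
n = 165 / 55.08 = 3.00 ≈ 3
Molecular formula = (C3H5N)3 = C9H15N3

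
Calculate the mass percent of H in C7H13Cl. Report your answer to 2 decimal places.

Molar mass = 7(12.01) + 13(1.008) + 1(35.45) = 132.624 g/mol
Mass of H per mole = 13 × 1.008 = 13.104 g
% H = 13.104 / 132.624 × 100 = 9.88%

9.88%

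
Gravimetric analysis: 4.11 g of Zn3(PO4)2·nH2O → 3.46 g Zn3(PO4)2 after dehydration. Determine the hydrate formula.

Mass of water lost = 4.11 − 3.46 = 0.65 g → 0.65 / 18.02 = 0.03607 mol H2O
Molar mass of Zn3(PO4)2 = 386.08 g/mol → mol Zn3(PO4)2 = 3.46 / 386.08 = 0.008962
n = 0.03607 / 0.008962 = 4.02 ≈ 4 → Zn3(PO4)2·4H2O

Zn3(PO4)2·4H2O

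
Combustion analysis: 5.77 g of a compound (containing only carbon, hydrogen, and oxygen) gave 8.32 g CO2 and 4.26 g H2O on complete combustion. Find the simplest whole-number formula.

C2H5O2

mol C = 8.32 / 44.01 = 0.1890; mass C = 0.1890 × 12.01 = 2.270 g
mol H = 2 × (4.26 / 18.02) = 0.4728; mass H = 0.4728 × 1.008 = 0.4766 g
mass O = 5.77 − (2.747) = 3.023 g → mol O = 0.1889
Smallest is O at 0.1889 mol; normalising gives C 1.001, H 2.503, O 1.000
×2: C 2.00, H 5.01, O 2.00 → C2H5O2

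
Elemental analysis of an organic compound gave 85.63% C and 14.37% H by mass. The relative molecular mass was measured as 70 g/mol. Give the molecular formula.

C5H10

Assume 100 g: 85.63 g C, 14.37 g H.
C: 85.63 g ÷ 12.01 g/mol = 7.13 mol
H: 14.37 g ÷ 1.008 g/mol = 14.26 mol
Divide by the smallest (7.13 mol C): C 1.000, H 1.999
→ CH2
Empirical-formula mass = 14.03 g/mol
n = 70 / 14.03 = 4.99 ≈ 5
Molecular formula = (CH2)×5 = C5H10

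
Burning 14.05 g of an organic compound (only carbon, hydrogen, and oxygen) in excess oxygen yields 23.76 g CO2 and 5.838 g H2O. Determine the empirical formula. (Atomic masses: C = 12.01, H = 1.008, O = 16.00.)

mol C = 23.76 / 44.01 = 0.5399; mass C = 0.5399 × 12.01 = 6.484 g
mol H = 2 × (5.838 / 18.02) = 0.6479; mass H = 0.6479 × 1.008 = 0.6531 g
mass O = 14.05 − (7.137) = 6.913 g → mol O = 0.4321
Smallest is O at 0.4321 mol; normalising gives C 1.250, H 1.500, O 1.000
×4: C 5.00, H 6.00, O 4.00 → C5H6O4

C5H6O4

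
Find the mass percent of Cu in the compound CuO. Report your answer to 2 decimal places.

79.89%

Molar mass = 1(63.55) + 1(16.00) = 79.550 g/mol
Mass of Cu per mole = 1 × 63.55 = 63.550 g
% Cu = 63.550 / 79.550 × 100 = 79.89%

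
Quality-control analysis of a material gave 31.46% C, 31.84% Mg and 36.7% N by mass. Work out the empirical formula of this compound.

Assume 100 g: 31.46 g C, 31.84 g Mg, 36.7 g N.
Moles — C: 31.46 / 12.01 = 2.619 mol; Mg: 31.84 / 24.31 = 1.31 mol; N: 36.7 / 14.01 = 2.62 mol
Divide by the smallest (1.31 mol Mg): C 2.000, Mg 1.000, N 2.000
≈ 2:1:2 → C2MgN2

C2MgN2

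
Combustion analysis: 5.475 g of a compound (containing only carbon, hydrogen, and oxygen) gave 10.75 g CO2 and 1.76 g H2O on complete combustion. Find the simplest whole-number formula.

mol C = 10.75 / 44.01 = 0.2443; mass C = 0.2443 × 12.01 = 2.934 g
mol H = 2 × (1.76 / 18.02) = 0.1953; mass H = 0.1953 × 1.008 = 0.1969 g
mass O = 5.475 − (3.130) = 2.345 g → mol O = 0.1465
Divide by the smallest (0.1465 mol O): C 1.667, H 1.333, O 1.000
×3: C 5.00, H 4.00, O 3.00 → C5H4O3

C5H4O3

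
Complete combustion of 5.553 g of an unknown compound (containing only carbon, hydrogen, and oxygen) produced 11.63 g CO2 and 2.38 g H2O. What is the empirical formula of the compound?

C2H2O

mol C = 11.63 / 44.01 = 0.2643; mass C = 0.2643 × 12.01 = 3.174 g
mol H = 2 × (2.38 / 18.02) = 0.2642; mass H = 0.2642 × 1.008 = 0.2663 g
mass O = 5.553 − (3.440) = 2.113 g → mol O = 0.1321
Smallest is O at 0.1321 mol; normalising gives C 2.001, H 2.000, O 1.000
≈ 2:2:1 → C2H2O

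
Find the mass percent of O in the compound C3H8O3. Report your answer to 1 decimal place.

Molar mass = 3(12.01) + 8(1.008) + 3(16.00) = 92.094 g/mol
Mass of O per mole = 3 × 16.00 = 48.000 g
% O = 48.000 / 92.094 × 100 = 52.1%

52.1%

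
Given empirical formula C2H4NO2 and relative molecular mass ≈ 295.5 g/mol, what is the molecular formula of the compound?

C8H16N4O8

Empirical-formula mass = 74.06 g/mol
n = 295.5 / 74.06 = 3.99 ≈ 4
Molecular formula = (C2H4NO2)4 = C8H16N4O8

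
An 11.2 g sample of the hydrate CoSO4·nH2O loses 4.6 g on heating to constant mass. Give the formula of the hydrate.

CoSO4·6H2O

Mass of anhydrous CoSO4 = 11.2 − 4.6 = 6.6 g
mol H2O = 4.6 / 18.02 = 0.2553
Molar mass of CoSO4 = 155.00 g/mol → mol CoSO4 = 6.6 / 155.00 = 0.04258
n = 0.2553 / 0.04258 = 6.00 ≈ 6 → CoSO4·6H2O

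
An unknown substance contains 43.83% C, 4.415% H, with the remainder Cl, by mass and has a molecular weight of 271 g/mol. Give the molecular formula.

C10H12Cl4

Assume 100 g: 43.83 g C, 4.415 g H, 51.755 g Cl.
C: 43.83 g ÷ 12.01 g/mol = 3.649 mol
H: 4.415 g ÷ 1.008 g/mol = 4.38 mol
Cl: 51.755 g ÷ 35.45 g/mol = 1.46 mol
Divide by the smallest (1.46 mol Cl): C 2.500, H 3.000, Cl 1.000
×2: C 5.00, H 6.00, Cl 2.00 → C5H6Cl2
Empirical-formula mass = 137.00 g/mol
n = 271 / 137.00 = 1.98 ≈ 2
Molecular formula = (C5H6Cl2)×2 = C10H12Cl4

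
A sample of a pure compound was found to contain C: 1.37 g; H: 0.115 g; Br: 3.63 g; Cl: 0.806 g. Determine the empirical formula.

Moles — C: 1.37 / 12.01 = 0.1141 mol; H: 0.115 / 1.008 = 0.1141 mol; Br: 3.63 / 79.90 = 0.04543 mol; Cl: 0.806 / 35.45 = 0.02274 mol
Divide by the smallest (0.02274 mol Cl): C 5.017, H 5.018, Br 1.998, Cl 1.000
→ C5H5Br2Cl

C5H5Br2Cl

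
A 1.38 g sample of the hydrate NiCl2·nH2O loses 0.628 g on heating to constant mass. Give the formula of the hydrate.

Mass of anhydrous NiCl2 = 1.38 − 0.628 = 0.752 g
mol H2O = 0.628 / 18.02 = 0.03485
Molar mass of NiCl2 = 129.59 g/mol → mol NiCl2 = 0.752 / 129.59 = 0.005803
n = 0.03485 / 0.005803 = 6.01 ≈ 6 → NiCl2·6H2O

NiCl2·6H2O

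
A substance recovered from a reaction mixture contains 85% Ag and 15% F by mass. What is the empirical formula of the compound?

AgF

Assume 100 g: 85 g Ag, 15 g F.
Ag: 85 g ÷ 107.87 g/mol = 0.788 mol
F: 15 g ÷ 19.00 g/mol = 0.7895 mol
Smallest is Ag at 0.788 mol; normalising gives Ag 1.000, F 1.002
≈ 1:1 → AgF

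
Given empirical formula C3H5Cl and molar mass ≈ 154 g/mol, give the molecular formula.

C6H10Cl2

Empirical-formula mass = 76.52 g/mol
n = 154 / 76.52 = 2.01 ≈ 2
Molecular formula = (C3H5Cl)2 = C6H10Cl2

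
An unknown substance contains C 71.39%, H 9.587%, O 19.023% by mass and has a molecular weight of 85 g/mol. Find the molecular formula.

C5H8O

Assume 100 g: 71.39 g C, 9.587 g H, 19.023 g O.
n(C) = 71.39/12.01 = 5.944, n(H) = 9.587/1.008 = 9.511, n(O) = 19.023/16.00 = 1.189
Divide by the smallest (1.189 mol O): C 5.000, H 8.000, O 1.000
≈ 5:8:1 → C5H8O
Empirical-formula mass = 84.11 g/mol
n = 85 / 84.11 = 1.01 ≈ 1
Molecular formula = empirical formula = C5H8O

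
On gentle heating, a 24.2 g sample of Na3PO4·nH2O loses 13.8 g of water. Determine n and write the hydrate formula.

Mass of anhydrous Na3PO4 = 24.2 − 13.8 = 10.4 g
mol H2O = 13.8 / 18.02 = 0.7658
Molar mass of Na3PO4 = 163.94 g/mol → mol Na3PO4 = 10.4 / 163.94 = 0.06344
n = 0.7658 / 0.06344 = 12.07 ≈ 12 → Na3PO4·12H2O

Na3PO4·12H2O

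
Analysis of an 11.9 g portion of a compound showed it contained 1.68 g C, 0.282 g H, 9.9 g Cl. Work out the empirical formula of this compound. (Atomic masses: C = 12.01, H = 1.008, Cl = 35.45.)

n(C) = 1.68/12.01 = 0.1399, n(H) = 0.282/1.008 = 0.2798, n(Cl) = 9.9/35.45 = 0.2793
Ratios (÷ 0.1399): C 1.000, H 2.000, Cl 1.996
→ CH2Cl2

CH2Cl2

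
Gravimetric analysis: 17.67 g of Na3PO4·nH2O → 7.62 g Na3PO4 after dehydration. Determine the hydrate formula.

Na3PO4·12H2O

Mass of water lost = 17.67 − 7.62 = 10.05 g → 10.05 / 18.02 = 0.5577 mol H2O
Molar mass of Na3PO4 = 163.94 g/mol → mol Na3PO4 = 7.62 / 163.94 = 0.04648
n = 0.5577 / 0.04648 = 12.00 ≈ 12 → Na3PO4·12H2O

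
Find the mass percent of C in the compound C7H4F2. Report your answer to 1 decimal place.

66.7%

Molar mass = 7(12.01) + 4(1.008) + 2(19.00) = 126.102 g/mol
Mass of C per mole = 7 × 12.01 = 84.070 g
% C = 84.070 / 126.102 × 100 = 66.7%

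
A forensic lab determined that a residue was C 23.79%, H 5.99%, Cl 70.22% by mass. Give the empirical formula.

CH3Cl

Assume 100 g: 23.79 g C, 5.99 g H, 70.22 g Cl.
n(C) = 23.79/12.01 = 1.981, n(H) = 5.99/1.008 = 5.942, n(Cl) = 70.22/35.45 = 1.981
Divide by the smallest (1.981 mol Cl): C 1.000, H 3.000, Cl 1.000
≈ 1:3:1 → CH3Cl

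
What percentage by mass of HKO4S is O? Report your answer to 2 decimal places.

Molar mass = 1(1.008) + 1(39.10) + 4(16.00) + 1(32.07) = 136.178 g/mol
Mass of O per mole = 4 × 16.00 = 64.000 g
% O = 64.000 / 136.178 × 100 = 47.00%

47.00%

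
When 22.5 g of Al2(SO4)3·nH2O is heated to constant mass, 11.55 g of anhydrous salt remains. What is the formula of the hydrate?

Al2(SO4)3·18H2O

Mass of water lost = 22.5 − 11.55 = 10.95 g → 10.95 / 18.02 = 0.6077 mol H2O
Molar mass of Al2(SO4)3 = 342.17 g/mol → mol Al2(SO4)3 = 11.55 / 342.17 = 0.03376
n = 0.6077 / 0.03376 = 18.00 ≈ 18 → Al2(SO4)3·18H2O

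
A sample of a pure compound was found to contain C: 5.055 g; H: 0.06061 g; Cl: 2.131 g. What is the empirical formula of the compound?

C: 5.055 g ÷ 12.01 g/mol = 0.4209 mol
H: 0.06061 g ÷ 1.008 g/mol = 0.06013 mol
Cl: 2.131 g ÷ 35.45 g/mol = 0.06011 mol
Smallest is Cl at 0.06011 mol; normalising gives C 7.002, H 1.000, Cl 1.000
Ratio ≈ 7:1:1, so the empirical formula is C7HCl

C7HCl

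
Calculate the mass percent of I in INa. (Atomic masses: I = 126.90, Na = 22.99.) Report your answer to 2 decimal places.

Molar mass = 1(126.90) + 1(22.99) = 149.890 g/mol
Mass of I per mole = 1 × 126.90 = 126.900 g
% I = 126.900 / 149.890 × 100 = 84.66%

84.66%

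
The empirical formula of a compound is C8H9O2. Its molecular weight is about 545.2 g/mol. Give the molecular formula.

Empirical-formula mass = 137.15 g/mol
n = 545.2 / 137.15 = 3.98 ≈ 4
Molecular formula = (C8H9O2)4 = C32H36O8

C32H36O8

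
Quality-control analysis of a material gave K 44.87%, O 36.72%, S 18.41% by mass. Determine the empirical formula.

Assume 100 g: 44.87 g K, 36.72 g O, 18.41 g S.
Moles — K: 44.87 / 39.10 = 1.148 mol; O: 36.72 / 16.00 = 2.295 mol; S: 18.41 / 32.07 = 0.5741 mol
Divide by the smallest (0.5741 mol S): K 1.999, O 3.998, S 1.000
Ratio ≈ 2:4:1, so the empirical formula is K2O4S

K2O4S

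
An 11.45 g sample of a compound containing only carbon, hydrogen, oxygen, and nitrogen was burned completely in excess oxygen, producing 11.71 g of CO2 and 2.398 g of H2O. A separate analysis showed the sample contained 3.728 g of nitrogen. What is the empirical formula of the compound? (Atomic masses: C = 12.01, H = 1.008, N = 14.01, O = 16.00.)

CHNO

mol C = 11.71 / 44.01 = 0.2661; mass C = 0.2661 × 12.01 = 3.196 g
mol H = 2 × (2.398 / 18.02) = 0.2661; mass H = 0.2661 × 1.008 = 0.2683 g
mol N = 3.728 / 14.01 = 0.2661
mass O = 11.45 − (7.192) = 4.258 g → mol O = 0.2661
Divide by the smallest (0.2661 mol C): C 1.000, H 1.000, N 1.000, O 1.000
≈ 1:1:1:1 → CHNO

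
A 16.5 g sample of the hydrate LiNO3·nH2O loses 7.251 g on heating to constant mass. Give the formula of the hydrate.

Mass of anhydrous LiNO3 = 16.5 − 7.251 = 9.249 g
mol H2O = 7.251 / 18.02 = 0.4024
Molar mass of LiNO3 = 68.95 g/mol → mol LiNO3 = 9.249 / 68.95 = 0.1341
n = 0.4024 / 0.1341 = 3.00 ≈ 3 → LiNO3·3H2O

LiNO3·3H2O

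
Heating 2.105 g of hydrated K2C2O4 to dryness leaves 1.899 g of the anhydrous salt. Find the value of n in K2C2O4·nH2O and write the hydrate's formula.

Mass of water lost = 2.105 − 1.899 = 0.206 g → 0.206 / 18.02 = 0.01143 mol H2O
Molar mass of K2C2O4 = 166.22 g/mol → mol K2C2O4 = 1.899 / 166.22 = 0.01142
n = 0.01143 / 0.01142 = 1.00 ≈ 1 → K2C2O4·H2O

K2C2O4·H2O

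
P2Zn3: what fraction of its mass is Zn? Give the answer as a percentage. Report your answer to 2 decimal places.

Molar mass = 2(30.97) + 3(65.38) = 258.080 g/mol
Mass of Zn per mole = 3 × 65.38 = 196.140 g
% Zn = 196.140 / 258.080 × 100 = 76.00%

76.00%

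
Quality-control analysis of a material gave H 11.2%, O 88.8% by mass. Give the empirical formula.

Assume 100 g: 11.2 g H, 88.8 g O.
Moles — H: 11.2 / 1.008 = 11.11 mol; O: 88.8 / 16.00 = 5.55 mol
Divide by the smallest (5.55 mol O): H 2.002, O 1.000
≈ 2:1 → H2O

H2O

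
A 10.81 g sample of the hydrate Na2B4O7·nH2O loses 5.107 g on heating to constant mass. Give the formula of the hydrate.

Na2B4O7·10H2O

Mass of anhydrous Na2B4O7 = 10.81 − 5.107 = 5.703 g
mol H2O = 5.107 / 18.02 = 0.2834
Molar mass of Na2B4O7 = 201.22 g/mol → mol Na2B4O7 = 5.703 / 201.22 = 0.02834
n = 0.2834 / 0.02834 = 10.00 ≈ 10 → Na2B4O7·10H2O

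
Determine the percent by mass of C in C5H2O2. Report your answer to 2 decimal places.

Molar mass = 5(12.01) + 2(1.008) + 2(16.00) = 94.066 g/mol
Mass of C per mole = 5 × 12.01 = 60.050 g
% C = 60.050 / 94.066 × 100 = 63.84%

63.84%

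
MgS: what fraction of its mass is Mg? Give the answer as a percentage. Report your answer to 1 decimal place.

43.1%

Molar mass = 1(24.31) + 1(32.07) = 56.380 g/mol
Mass of Mg per mole = 1 × 24.31 = 24.310 g
% Mg = 24.310 / 56.380 × 100 = 43.1%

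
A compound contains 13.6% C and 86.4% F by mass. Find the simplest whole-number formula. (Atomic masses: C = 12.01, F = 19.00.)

CF4

Assume 100 g: 13.6 g C, 86.4 g F.
Moles — C: 13.6 / 12.01 = 1.132 mol; F: 86.4 / 19.00 = 4.547 mol
Smallest is C at 1.132 mol; normalising gives C 1.000, F 4.016
→ CF4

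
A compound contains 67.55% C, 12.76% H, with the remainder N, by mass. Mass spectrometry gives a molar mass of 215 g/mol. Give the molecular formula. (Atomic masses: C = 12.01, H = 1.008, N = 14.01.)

C12H27N3

Assume 100 g: 67.55 g C, 12.76 g H, 19.69 g N.
C: 67.55 g ÷ 12.01 g/mol = 5.624 mol
H: 12.76 g ÷ 1.008 g/mol = 12.66 mol
N: 19.69 g ÷ 14.01 g/mol = 1.405 mol
Divide by the smallest (1.405 mol N): C 4.002, H 9.007, N 1.000
→ C4H9N
Empirical-formula mass = 71.12 g/mol
n = 215 / 71.12 = 3.02 ≈ 3
Molecular formula = (C4H9N)×3 = C12H27N3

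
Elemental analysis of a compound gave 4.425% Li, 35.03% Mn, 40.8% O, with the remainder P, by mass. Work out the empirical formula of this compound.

Assume 100 g: 4.425 g Li, 35.03 g Mn, 40.8 g O, 19.745 g P.
Moles — Li: 4.425 / 6.94 = 0.6376 mol; Mn: 35.03 / 54.94 = 0.6376 mol; O: 40.8 / 16.00 = 2.55 mol; P: 19.745 / 30.97 = 0.6376 mol
Divide by the smallest (0.6376 mol P): Li 1.000, Mn 1.000, O 4.000, P 1.000
≈ 1:1:4:1 → LiMnO4P

LiMnO4P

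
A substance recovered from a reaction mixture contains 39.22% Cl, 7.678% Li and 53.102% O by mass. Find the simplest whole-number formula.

ClLiO3

Assume 100 g: 39.22 g Cl, 7.678 g Li, 53.102 g O.
Cl: 39.22 g ÷ 35.45 g/mol = 1.106 mol
Li: 7.678 g ÷ 6.94 g/mol = 1.106 mol
O: 53.102 g ÷ 16.00 g/mol = 3.319 mol
Smallest is Li at 1.106 mol; normalising gives Cl 1.000, Li 1.000, O 3.000
≈ 1:1:3 → ClLiO3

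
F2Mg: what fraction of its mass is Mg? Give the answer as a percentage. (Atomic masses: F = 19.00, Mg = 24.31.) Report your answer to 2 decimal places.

39.01%

Molar mass = 2(19.00) + 1(24.31) = 62.310 g/mol
Mass of Mg per mole = 1 × 24.31 = 24.310 g
% Mg = 24.310 / 62.310 × 100 = 39.01%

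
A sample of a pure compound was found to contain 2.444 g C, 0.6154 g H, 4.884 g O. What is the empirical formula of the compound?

n(C) = 2.444/12.01 = 0.2035, n(H) = 0.6154/1.008 = 0.6105, n(O) = 4.884/16.00 = 0.3053
Ratios (÷ 0.2035): C 1.000, H 3.000, O 1.500
×2: C 2.00, H 6.00, O 3.00 → C2H6O3

C2H6O3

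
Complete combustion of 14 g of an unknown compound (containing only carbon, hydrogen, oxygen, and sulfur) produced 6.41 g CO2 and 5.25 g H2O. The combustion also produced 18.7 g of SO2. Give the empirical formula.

CH4OS2

mol C = 6.41 / 44.01 = 0.1456; mass C = 0.1456 × 12.01 = 1.749 g
mol H = 2 × (5.25 / 18.02) = 0.5827; mass H = 0.5827 × 1.008 = 0.5873 g
mol S = 18.7 / 64.07 = 0.2919; mass S = 9.360 g
mass O = 14 − (11.70) = 2.303 g → mol O = 0.1439
Divide by the smallest (0.1439 mol O): C 1.012, H 4.048, O 1.000, S 2.028
≈ 1:4:1:2 → CH4OS2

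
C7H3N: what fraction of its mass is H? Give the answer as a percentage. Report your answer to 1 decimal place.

3.0%

Molar mass = 7(12.01) + 3(1.008) + 1(14.01) = 101.104 g/mol
Mass of H per mole = 3 × 1.008 = 3.024 g
% H = 3.024 / 101.104 × 100 = 3.0%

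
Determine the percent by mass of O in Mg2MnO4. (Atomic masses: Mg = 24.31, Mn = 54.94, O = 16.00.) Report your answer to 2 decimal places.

Molar mass = 2(24.31) + 1(54.94) + 4(16.00) = 167.560 g/mol
Mass of O per mole = 4 × 16.00 = 64.000 g
% O = 64.000 / 167.560 × 100 = 38.20%

38.20%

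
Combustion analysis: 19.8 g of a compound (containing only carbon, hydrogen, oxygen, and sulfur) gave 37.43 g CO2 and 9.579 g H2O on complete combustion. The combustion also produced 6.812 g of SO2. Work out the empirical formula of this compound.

mol C = 37.43 / 44.01 = 0.8505; mass C = 0.8505 × 12.01 = 10.21 g
mol H = 2 × (9.579 / 18.02) = 1.063; mass H = 1.063 × 1.008 = 1.072 g
mol S = 6.812 / 64.07 = 0.1063; mass S = 3.410 g
mass O = 19.8 − (14.70) = 5.104 g → mol O = 0.3190
Smallest is S at 0.1063 mol; normalising gives C 7.999, H 9.999, O 3.000, S 1.000
Ratio ≈ 8:10:3:1, so the empirical formula is C8H10O3S

C8H10O3S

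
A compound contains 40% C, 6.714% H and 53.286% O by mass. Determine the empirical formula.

CH2O

Assume 100 g: 40 g C, 6.714 g H, 53.286 g O.
C: 40 g ÷ 12.01 g/mol = 3.331 mol
H: 6.714 g ÷ 1.008 g/mol = 6.661 mol
O: 53.286 g ÷ 16.00 g/mol = 3.33 mol
Ratios (÷ 3.33): C 1.000, H 2.000, O 1.000
≈ 1:2:1 → CH2O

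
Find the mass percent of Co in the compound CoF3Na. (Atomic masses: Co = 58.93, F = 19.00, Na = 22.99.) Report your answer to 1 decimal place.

42.4%

Molar mass = 1(58.93) + 3(19.00) + 1(22.99) = 138.920 g/mol
Mass of Co per mole = 1 × 58.93 = 58.930 g
% Co = 58.930 / 138.920 × 100 = 42.4%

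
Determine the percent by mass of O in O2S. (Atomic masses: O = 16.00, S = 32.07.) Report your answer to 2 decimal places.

49.95%

Molar mass = 2(16.00) + 1(32.07) = 64.070 g/mol
Mass of O per mole = 2 × 16.00 = 32.000 g
% O = 32.000 / 64.070 × 100 = 49.95%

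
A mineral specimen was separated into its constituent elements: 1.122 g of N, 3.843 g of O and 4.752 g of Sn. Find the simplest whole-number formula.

N: 1.122 g ÷ 14.01 g/mol = 0.08009 mol
O: 3.843 g ÷ 16.00 g/mol = 0.2402 mol
Sn: 4.752 g ÷ 118.71 g/mol = 0.04003 mol
Smallest is Sn at 0.04003 mol; normalising gives N 2.001, O 6.000, Sn 1.000
Ratio ≈ 2:6:1, so the empirical formula is N2O6Sn

N2O6Sn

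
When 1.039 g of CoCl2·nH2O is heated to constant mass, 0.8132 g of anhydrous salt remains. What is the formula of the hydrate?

CoCl2·2H2O

Mass of water lost = 1.039 − 0.8132 = 0.2258 g → 0.2258 / 18.02 = 0.01253 mol H2O
Molar mass of CoCl2 = 129.83 g/mol → mol CoCl2 = 0.8132 / 129.83 = 0.006264
n = 0.01253 / 0.006264 = 2.00 ≈ 2 → CoCl2·2H2O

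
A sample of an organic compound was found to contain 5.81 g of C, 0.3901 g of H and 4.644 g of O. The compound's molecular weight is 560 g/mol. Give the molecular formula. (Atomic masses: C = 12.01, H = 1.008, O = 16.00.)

C25H20O15

C: 5.81 g ÷ 12.01 g/mol = 0.4838 mol
H: 0.3901 g ÷ 1.008 g/mol = 0.387 mol
O: 4.644 g ÷ 16.00 g/mol = 0.2903 mol
Smallest is O at 0.2903 mol; normalising gives C 1.667, H 1.333, O 1.000
×3: C 5.00, H 4.00, O 3.00 → C5H4O3
Empirical-formula mass = 112.08 g/mol
n = 560 / 112.08 = 5.00 ≈ 5
Molecular formula = (C5H4O3)×5 = C25H20O15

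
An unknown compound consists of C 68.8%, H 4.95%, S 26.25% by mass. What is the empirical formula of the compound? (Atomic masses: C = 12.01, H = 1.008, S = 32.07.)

C7H6S

Assume 100 g: 68.8 g C, 4.95 g H, 26.25 g S.
Moles — C: 68.8 / 12.01 = 5.729 mol; H: 4.95 / 1.008 = 4.911 mol; S: 26.25 / 32.07 = 0.8185 mol
Divide by the smallest (0.8185 mol S): C 6.999, H 5.999, S 1.000
Ratio ≈ 7:6:1, so the empirical formula is C7H6S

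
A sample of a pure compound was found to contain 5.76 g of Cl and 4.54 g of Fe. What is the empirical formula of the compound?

Cl2Fe

Moles — Cl: 5.76 / 35.45 = 0.1625 mol; Fe: 4.54 / 55.85 = 0.08129 mol
Smallest is Fe at 0.08129 mol; normalising gives Cl 1.999, Fe 1.000
≈ 2:1 → Cl2Fe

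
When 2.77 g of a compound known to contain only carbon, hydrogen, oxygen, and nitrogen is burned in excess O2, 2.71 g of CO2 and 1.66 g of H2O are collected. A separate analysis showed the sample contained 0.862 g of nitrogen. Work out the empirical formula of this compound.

mol C = 2.71 / 44.01 = 0.06158; mass C = 0.06158 × 12.01 = 0.7395 g
mol H = 2 × (1.66 / 18.02) = 0.1842; mass H = 0.1842 × 1.008 = 0.1857 g
mol N = 0.862 / 14.01 = 0.06153
mass O = 2.77 − (1.787) = 0.9827 g → mol O = 0.06142
Divide by the smallest (0.06142 mol O): C 1.003, H 3.000, N 1.002, O 1.000
≈ 1:3:1:1 → CH3NO

CH3NO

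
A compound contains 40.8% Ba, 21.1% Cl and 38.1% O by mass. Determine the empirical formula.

BaCl2O8

Assume 100 g: 40.8 g Ba, 21.1 g Cl, 38.1 g O.
Ba: 40.8 g ÷ 137.33 g/mol = 0.2971 mol
Cl: 21.1 g ÷ 35.45 g/mol = 0.5952 mol
O: 38.1 g ÷ 16.00 g/mol = 2.381 mol
Ratios (÷ 0.2971): Ba 1.000, Cl 2.003, O 8.015
→ BaCl2O8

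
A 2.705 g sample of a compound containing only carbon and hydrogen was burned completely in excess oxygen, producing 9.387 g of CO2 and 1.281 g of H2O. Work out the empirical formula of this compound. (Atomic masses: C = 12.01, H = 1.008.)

mol C = 9.387 / 44.01 = 0.2133; mass C = 0.2133 × 12.01 = 2.562 g
mol H = 2 × (1.281 / 18.02) = 0.1422; mass H = 0.1422 × 1.008 = 0.1433 g
Divide by the smallest (0.1422 mol H): C 1.500, H 1.000
×2: C 3.00, H 2.00 → C3H2

C3H2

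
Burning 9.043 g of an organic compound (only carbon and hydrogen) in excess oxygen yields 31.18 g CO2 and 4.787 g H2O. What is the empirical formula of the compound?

C4H3

mol C = 31.18 / 44.01 = 0.7085; mass C = 0.7085 × 12.01 = 8.509 g
mol H = 2 × (4.787 / 18.02) = 0.5313; mass H = 0.5313 × 1.008 = 0.5355 g
Smallest is H at 0.5313 mol; normalising gives C 1.333, H 1.000
Scaling by 3: C 4.00, H 3.00 → C4H3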